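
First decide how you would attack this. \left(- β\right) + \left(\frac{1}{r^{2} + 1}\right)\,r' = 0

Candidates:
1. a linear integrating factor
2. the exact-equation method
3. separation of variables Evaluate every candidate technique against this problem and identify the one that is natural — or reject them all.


Verdict: separation of variables — the derivative equals a pure function of β (namely β) times a pure function of r (namely r^{2} + 1); divide and integrate each side.
- a linear integrating factor: a nonlinear term in the unknown puts this outside the integrating-factor template.
- the exact-equation method — with no real cross-dependence between the variables, the exact-equation machinery is a detour rather than the natural reading.
- separation of variables — a fit — the right tool for this form.


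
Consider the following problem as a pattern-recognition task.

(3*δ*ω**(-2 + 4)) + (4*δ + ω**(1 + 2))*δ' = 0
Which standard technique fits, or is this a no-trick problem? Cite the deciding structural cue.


Technique: the exact-equation method — because the two cross partials coincide, the form is conservative as written — recover its potential in (ω, δ).


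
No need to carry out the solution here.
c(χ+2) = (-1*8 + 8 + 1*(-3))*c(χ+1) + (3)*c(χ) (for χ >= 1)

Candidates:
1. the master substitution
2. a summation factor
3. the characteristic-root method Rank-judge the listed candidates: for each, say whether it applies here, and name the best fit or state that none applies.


Technique: the characteristic-root method — constant coefficients and linearity mean the ansatz r^χ reduces it to solving the characteristic polynomial.
- the master substitution: no fixed divisor shrinks the index between calls.
- a summation factor — the recurrence reaches back more than one step, outside the first-order family a summation factor normalizes.
- the characteristic-root method: applicable, and directly so.


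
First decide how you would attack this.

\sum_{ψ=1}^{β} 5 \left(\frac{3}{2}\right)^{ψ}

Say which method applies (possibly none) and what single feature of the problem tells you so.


Verdict: the geometric series formula — term-over-term division gives \frac{3}{2} every time — index-free ratio, geometric sum formula applies.


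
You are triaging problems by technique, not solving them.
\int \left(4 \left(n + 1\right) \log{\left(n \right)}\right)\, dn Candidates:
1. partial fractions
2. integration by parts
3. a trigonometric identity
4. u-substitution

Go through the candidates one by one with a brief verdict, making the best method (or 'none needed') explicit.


Method: integration by parts — a polynomial next to \log{\left(n \right)}: integrate the polynomial, differentiate the log, and the integral simplifies in one pass.
- partial fractions: there is no rational-function structure to decompose.
- integration by parts: yes — fits the structure here.
- a trigonometric identity — there is no trigonometric structure at all — the integrand carries no sine or cosine to rewrite.
- u-substitution: no subexpression of the integrand serves as a whole-integral substitution inner — individual terms may offer their own, but none carries its derivative as a factor of the full integrand; a working change of variable would have to be constructed from outside the expression.


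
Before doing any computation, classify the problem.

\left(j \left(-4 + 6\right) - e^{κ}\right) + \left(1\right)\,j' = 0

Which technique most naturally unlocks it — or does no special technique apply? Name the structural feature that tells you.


Method: a linear integrating factor — first power of j, nonzero forcing: the integrating-factor recipe applies verbatim with p = (-4 + 6).


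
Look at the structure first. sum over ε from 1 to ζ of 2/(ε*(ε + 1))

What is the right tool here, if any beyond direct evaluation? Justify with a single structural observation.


Diagnosis: telescoping — split 2/(ε*(ε + 1)) by partial fractions and the pieces are one function at shifted arguments — interior terms cancel.


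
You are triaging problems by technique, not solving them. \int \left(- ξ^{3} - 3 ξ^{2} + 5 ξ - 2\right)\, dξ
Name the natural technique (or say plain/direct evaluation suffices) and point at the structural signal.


Method: no special technique — a term-by-term power-rule job in ξ; no substitution or rearrangement earns its keep here.


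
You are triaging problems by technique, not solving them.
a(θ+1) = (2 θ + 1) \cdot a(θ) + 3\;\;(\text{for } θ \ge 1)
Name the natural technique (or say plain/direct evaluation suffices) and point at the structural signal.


Technique: a summation factor — one step of memory with a weight 2 θ + 1 that changes as the index grows — the summation-factor construction is built for this.


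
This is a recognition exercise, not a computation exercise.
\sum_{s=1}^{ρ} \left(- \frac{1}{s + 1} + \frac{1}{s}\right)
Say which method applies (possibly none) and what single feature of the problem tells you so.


Diagnosis: telescoping — a difference of consecutive values of one function (\frac{1}{s} at one index and the next) — telescoping by construction.


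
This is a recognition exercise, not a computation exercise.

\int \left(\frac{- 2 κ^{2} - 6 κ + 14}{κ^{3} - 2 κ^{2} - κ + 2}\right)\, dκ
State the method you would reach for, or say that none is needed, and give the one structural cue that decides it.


Technique: partial fractions — the bottom factors while the top stays lower-degree — split into simple fractions and integrate piece by piece.


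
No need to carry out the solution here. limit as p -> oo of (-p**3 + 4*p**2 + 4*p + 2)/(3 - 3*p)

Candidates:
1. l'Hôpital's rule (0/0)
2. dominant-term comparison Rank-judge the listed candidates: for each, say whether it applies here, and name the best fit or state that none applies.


Diagnosis: dominant-term comparison — at large p only the top-degree terms survive; compare the leading terms and the limit falls out.
- l'Hôpital's rule (0/0) — viewed as a single quotient this runs to ∞/∞, not the 0/0 clash this candidate addresses; an at-infinity variant of the rule would resolve it, but comparing leading growth reads the answer without differentiating.
- dominant-term comparison: applies; the problem has the shape this method handles.


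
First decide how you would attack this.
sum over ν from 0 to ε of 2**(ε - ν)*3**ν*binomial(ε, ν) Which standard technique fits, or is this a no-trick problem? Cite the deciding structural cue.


Verdict: the binomial theorem — binomial(ε, ν) weighting matched powers of 3 and 2 is the expanded form of (3 + 2)^ε — fold it back up.


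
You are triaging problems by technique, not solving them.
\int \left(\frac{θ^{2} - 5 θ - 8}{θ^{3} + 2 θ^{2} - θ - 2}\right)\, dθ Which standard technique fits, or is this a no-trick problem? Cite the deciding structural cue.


Verdict: partial fractions — with θ^{3} + 2 θ^{2} - θ - 2 factorable and the degree on top strictly smaller, simple-fraction decomposition is immediate.


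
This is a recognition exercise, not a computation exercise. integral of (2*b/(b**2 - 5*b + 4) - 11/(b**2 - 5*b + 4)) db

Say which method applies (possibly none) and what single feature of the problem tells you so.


Method: partial fractions — the factorization of b**2 - 5*b + 4 is the whole battle; after it, each term is a table integral.


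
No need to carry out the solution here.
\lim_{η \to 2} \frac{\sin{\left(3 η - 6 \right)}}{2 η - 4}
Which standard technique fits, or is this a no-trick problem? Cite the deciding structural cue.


Diagnosis: l'Hôpital's rule (0/0) — the 0/0 form at 2 is the signature situation for l'Hôpital's rule. Known elementary limits would finish this too — the rule just bypasses the case analysis.


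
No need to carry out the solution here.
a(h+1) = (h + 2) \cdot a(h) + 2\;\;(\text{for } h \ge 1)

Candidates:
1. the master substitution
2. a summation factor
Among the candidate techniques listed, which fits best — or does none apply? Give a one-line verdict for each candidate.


Verdict: a summation factor — one-term recursion with variable weight h + 2 is solved by product normalization, not by root-finding.
- the master substitution: the recursion shifts the index rather than dividing it.
- a summation factor — yes, a natural case for it.


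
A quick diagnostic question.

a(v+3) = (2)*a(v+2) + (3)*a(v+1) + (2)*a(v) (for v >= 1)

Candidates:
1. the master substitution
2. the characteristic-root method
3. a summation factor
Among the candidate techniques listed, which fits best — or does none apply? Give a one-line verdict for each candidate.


Best approach: the characteristic-root method — every coefficient is a fixed number and the forcing is zero — substitute r^v and read off the root equation.
- the master substitution: no fixed divisor shrinks the index between calls.
- the characteristic-root method: yes — fits the structure here.
- a summation factor: the recurrence reaches back more than one step, outside the first-order family a summation factor normalizes.


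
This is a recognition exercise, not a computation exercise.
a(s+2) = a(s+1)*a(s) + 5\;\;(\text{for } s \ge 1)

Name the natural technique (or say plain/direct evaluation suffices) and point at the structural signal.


Best approach: no special technique — this one you iterate or analyze qualitatively: the nonlinearity defeats linear solution methods.


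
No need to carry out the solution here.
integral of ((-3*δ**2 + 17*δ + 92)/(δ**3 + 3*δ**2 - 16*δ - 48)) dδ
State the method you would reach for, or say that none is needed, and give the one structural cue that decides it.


Best approach: partial fractions — a proper rational integrand whose denominator splits into simpler factors — decompose into partial fractions first.


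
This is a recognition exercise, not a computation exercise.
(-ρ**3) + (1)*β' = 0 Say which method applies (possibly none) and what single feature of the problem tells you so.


Technique: no special technique — solved for the derivative, β never appears on the right — this is a direct integration in ρ, not a differential-equations problem at heart.


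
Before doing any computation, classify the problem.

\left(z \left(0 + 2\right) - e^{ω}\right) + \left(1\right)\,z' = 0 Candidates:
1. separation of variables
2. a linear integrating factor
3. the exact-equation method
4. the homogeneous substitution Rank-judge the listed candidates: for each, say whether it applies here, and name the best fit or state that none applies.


Technique: a linear integrating factor — first power of z, nonzero forcing: the integrating-factor recipe applies verbatim with p = 2.
- separation of variables: no algebra isolates the independent variable on one side and the unknown on the other.
- a linear integrating factor — a fit — the right tool for this form.
- the exact-equation method: the mixed-partials test fails on this split — it is not an exact differential as presented.
- the homogeneous substitution: solved for the derivative, the right side changes under joint scaling of the two variables.


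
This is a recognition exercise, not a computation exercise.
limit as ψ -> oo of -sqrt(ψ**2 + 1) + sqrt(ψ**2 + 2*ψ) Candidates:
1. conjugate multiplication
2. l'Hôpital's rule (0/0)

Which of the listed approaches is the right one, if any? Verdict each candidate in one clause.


Technique: conjugate multiplication — two divergent pieces with a minus sign between them and a radical in the mix: rationalize sqrt(ψ**2 + 2*ψ) - sqrt(ψ**2 + 1) before any limit law applies.
- conjugate multiplication: applies; the problem has the shape this method handles.
- l'Hôpital's rule (0/0): the expression is a difference driving to ∞ − ∞, not a 0/0 quotient — there is no ratio for the rule to differentiate.


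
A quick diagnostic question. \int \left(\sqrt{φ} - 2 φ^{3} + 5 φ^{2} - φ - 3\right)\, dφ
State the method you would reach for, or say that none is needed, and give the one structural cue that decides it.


Best approach: no special technique — scan for structure and find none: constant multiples of powers of φ, integrate directly.


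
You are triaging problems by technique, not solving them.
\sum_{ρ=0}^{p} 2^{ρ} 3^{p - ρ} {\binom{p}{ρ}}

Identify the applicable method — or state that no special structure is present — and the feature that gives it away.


Best approach: the binomial theorem — the summand is term ρ of a binomial expansion in 2 and 3; the whole sum is a single power.


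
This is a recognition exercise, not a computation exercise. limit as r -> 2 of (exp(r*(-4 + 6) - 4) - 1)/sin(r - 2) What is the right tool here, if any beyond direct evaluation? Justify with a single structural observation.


Method: l'Hôpital's rule (0/0) — plug in 2: top and bottom both hit zero, so differentiate each and retry. One could equally expand both pieces locally and compare leading terms; the rule does that in one stroke.


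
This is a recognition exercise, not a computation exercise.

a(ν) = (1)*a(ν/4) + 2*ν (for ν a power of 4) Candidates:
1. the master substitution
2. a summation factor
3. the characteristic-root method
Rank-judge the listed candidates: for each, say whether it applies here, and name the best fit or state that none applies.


Diagnosis: the master substitution — treat m = log base 4 of ν as the new clock: one recursion step advances m by one while ν scales by 4.
- the master substitution — yes — fits the structure here.
- a summation factor — a divided-index call is outside the fixed-shift first-order family a summation factor normalizes.
- the characteristic-root method — the recursion divides its index rather than shifting it — outside the constant-shift family the root method covers.


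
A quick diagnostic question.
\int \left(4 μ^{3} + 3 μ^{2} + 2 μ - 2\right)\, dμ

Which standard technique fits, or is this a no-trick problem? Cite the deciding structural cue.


Verdict: no special technique — nothing composite, nothing rational, nothing trigonometric — each constant-multiple power of μ integrates by the power rule alone.


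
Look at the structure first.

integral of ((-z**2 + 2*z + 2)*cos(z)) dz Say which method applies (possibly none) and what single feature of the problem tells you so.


Verdict: integration by parts — a polynomial factor -z**2 + 2*z + 2 multiplies cos(z); differentiating -z**2 + 2*z + 2 lowers its degree while cos(z) integrates cleanly, so parts wins.


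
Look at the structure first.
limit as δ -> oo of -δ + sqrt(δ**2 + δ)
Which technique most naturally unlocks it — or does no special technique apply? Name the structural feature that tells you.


Verdict: conjugate multiplication — infinity minus infinity with a radical in play — multiply by the conjugate so the divergences of sqrt(δ**2 + δ) and δ annihilate.


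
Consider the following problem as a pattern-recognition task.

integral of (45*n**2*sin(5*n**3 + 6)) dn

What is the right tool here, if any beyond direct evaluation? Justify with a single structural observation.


Method: u-substitution — spotting that 45*n**2 is a constant multiple of the derivative of 5*n**3 + 6 is the key observation — substitute u = 5*n**3 + 6 and the integral becomes one-dimensional in u.


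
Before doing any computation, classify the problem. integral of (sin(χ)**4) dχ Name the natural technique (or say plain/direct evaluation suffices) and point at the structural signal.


Technique: a trigonometric identity — the even exponent on sin(χ)**4 signals one move: rewrite via cos of the doubled angle.


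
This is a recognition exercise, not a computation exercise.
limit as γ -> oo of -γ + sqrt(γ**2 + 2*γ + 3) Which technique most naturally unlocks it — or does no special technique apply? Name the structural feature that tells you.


Best approach: conjugate multiplication — sqrt(γ**2 + 2*γ + 3) and γ both blow up, but their difference is tame once the conjugate rationalizes it.


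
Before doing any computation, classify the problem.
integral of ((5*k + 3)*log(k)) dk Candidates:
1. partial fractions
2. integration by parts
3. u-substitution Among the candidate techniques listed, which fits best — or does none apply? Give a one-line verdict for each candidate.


Best approach: integration by parts — log(k) is the classic u in parts — its derivative is a plain reciprocal while 5*k + 3 absorbs the dv role.
- partial fractions: the expression is not a ratio of polynomials that decomposes further.
- integration by parts — yes, a natural case for it.
- u-substitution — no subexpression of the integrand serves as a whole-integral substitution inner — individual terms may offer their own, but none carries its derivative as a factor of the full integrand; a working change of variable would have to be constructed from outside the expression.


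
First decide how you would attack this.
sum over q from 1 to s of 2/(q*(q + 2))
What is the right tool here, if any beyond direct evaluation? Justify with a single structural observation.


Method: telescoping — 2/(q*(q + 2)) decomposes into shift-paired simple fractions; the series telescopes to finitely many boundary pieces.


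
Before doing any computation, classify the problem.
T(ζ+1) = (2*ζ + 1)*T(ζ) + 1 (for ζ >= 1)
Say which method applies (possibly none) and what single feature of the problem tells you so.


Diagnosis: a summation factor — with the index-dependent coefficient 2*ζ + 1, dividing by the cumulative product turns the left side into a pure difference.


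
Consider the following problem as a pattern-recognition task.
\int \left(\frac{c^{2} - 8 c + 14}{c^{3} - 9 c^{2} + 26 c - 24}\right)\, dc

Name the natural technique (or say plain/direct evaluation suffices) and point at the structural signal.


Verdict: partial fractions — the integrand is a proper rational function and its denominator c^{3} - 9 c^{2} + 26 c - 24 factors into distinct pieces, so it splits into simple fractions.


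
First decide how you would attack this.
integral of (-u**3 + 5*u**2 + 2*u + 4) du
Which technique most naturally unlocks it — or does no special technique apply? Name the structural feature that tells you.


Diagnosis: no special technique — the integrand is a sum of constant multiples of powers of u — integrate term by term.


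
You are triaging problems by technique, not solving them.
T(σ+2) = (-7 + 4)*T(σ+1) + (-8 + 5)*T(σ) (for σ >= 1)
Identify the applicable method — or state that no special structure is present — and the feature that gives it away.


Technique: the characteristic-root method — linear, homogeneous, constant coefficients: solutions of the form r^σ exist — find the roots of the characteristic polynomial.


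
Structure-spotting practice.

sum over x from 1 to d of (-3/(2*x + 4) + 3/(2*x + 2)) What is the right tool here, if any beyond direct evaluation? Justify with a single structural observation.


Best approach: telescoping — difference-of-shifts structure (each term adds 3/(2*x + 2), then subtracts its one-index-advanced value, which the following term adds back) leaves only the first and last pieces standing.


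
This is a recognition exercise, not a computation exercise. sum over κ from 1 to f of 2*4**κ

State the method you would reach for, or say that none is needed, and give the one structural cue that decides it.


Best approach: the geometric series formula — term-over-term division gives 4 every time — index-free ratio, geometric sum formula applies.


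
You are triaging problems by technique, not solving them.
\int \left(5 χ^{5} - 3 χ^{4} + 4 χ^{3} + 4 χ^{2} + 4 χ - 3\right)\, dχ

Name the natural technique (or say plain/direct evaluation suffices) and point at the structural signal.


Method: no special technique — the integrand is a sum of constant multiples of powers of χ — integrate term by term.


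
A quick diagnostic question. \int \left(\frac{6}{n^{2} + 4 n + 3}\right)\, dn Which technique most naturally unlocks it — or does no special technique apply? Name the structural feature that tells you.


Technique: partial fractions — each factor of n^{2} + 4 n + 3 owns one elementary piece of the integrand — separate them and integrate piecewise.


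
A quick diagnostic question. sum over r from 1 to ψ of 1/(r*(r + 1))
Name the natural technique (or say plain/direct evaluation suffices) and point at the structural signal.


Verdict: telescoping — poles of 1/(r*(r + 1)) differ by an integer, the telltale of a telescoping partial-fraction sum.


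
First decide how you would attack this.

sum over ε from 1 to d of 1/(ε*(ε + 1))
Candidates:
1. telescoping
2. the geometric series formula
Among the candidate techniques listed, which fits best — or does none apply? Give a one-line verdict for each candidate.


Technique: telescoping — 1/(ε*(ε + 1)) hides a difference of shifted reciprocals — decompose it and the middle of the sum vanishes.
- telescoping — yes, a natural case for it.
- the geometric series formula: dividing successive terms gives an index-dependent quantity, not a constant.


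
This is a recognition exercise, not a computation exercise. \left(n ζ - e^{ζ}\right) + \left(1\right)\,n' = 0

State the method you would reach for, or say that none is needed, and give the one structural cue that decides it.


Best approach: a linear integrating factor — linear in the unknown with genuine forcing: multiply through by the exponential of the integrated coefficient and the left side closes into one derivative.


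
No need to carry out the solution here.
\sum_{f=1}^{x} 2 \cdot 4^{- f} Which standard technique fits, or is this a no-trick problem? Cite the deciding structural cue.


Method: the geometric series formula — consecutive terms stand in a fixed index-free ratio — the geometric sum formula closes it.


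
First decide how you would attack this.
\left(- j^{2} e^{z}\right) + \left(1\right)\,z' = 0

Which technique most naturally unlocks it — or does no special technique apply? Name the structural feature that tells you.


Best approach: separation of variables — solved for the derivative, the right side splits multiplicatively into a function of each variable alone — divide and integrate each side.


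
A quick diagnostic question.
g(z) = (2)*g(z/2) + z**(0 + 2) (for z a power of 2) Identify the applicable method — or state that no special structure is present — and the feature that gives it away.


Method: the master substitution — the argument contracts 2-fold per step: reindex z exponentially and solve the linear recurrence in the new index.


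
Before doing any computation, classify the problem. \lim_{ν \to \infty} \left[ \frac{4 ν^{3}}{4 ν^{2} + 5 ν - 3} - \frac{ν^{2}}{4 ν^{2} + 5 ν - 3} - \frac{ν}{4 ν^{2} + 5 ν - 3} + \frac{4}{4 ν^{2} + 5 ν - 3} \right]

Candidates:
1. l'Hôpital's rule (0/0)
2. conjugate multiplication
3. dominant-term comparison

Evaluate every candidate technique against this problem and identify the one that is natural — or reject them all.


Diagnosis: dominant-term comparison — divide through by the highest power of ν; every lower-order term dies and the dominant terms decide the limit.
- l'Hôpital's rule (0/0): no 0/0 form appears: written as one quotient, top and bottom both grow without bound, and the ratio is decided by their leading terms.
- conjugate multiplication: rationalization has no target — no divergent radical difference appears.
- dominant-term comparison: yes — fits the structure here.


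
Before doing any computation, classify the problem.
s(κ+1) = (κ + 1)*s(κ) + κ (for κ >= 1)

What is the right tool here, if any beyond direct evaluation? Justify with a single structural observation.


Method: a summation factor — one step of memory with a weight κ + 1 that changes as the index grows — the summation-factor construction is built for this.


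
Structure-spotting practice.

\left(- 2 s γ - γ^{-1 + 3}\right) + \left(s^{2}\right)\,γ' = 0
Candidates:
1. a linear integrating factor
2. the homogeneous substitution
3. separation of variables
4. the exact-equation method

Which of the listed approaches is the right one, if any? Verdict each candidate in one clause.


Technique: the homogeneous substitution — the slope is degree-zero homogeneous: the ratio substitution v = γ/s collapses it. Rearranged, this also fits the Bernoulli template directly; the homogeneous substitution reads the structure without the rearrangement.
- a linear integrating factor — the unknown enters nonlinearly (through a power, a denominator, or a transcendental function), which the linear integrating-factor recipe cannot absorb as-is — any repair would come from a preliminary substitution, not the factor.
- the homogeneous substitution — yes, a natural case for it.
- separation of variables: no algebra isolates the independent variable on one side and the unknown on the other.
- the exact-equation method: the cross partial derivatives disagree, so no single potential exists.


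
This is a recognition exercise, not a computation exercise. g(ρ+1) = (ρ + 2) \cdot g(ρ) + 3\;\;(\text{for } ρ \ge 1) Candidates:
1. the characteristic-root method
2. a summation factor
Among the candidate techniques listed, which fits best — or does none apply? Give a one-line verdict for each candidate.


Technique: a summation factor — normalize by the running product of ρ + 2: the left side becomes a difference, and differences sum.
- the characteristic-root method: the coefficients change with the index, which the root method cannot absorb.
- a summation factor: applies; the problem has the shape this method handles.


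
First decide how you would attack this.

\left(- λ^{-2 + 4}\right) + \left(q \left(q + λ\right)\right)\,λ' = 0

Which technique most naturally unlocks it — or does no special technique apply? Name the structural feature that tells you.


Technique: the homogeneous substitution — solved for the derivative, the right side is unchanged under scaling q and λ together — it depends only on the ratio λ/q, so substitute a single ratio variable. Suitably rearranged — at times with the variables' roles exchanged — this doubles as a Bernoulli equation; the homogeneous reading needs no such setup.


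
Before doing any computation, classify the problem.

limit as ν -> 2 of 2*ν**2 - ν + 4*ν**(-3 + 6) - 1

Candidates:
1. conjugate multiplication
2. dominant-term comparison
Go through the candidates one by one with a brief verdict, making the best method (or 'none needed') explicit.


Technique: no special technique — no vanishing denominator and no indeterminate clash at the point — evaluation is immediate.
- conjugate multiplication: no difference of divergent radicals appears, so rationalizing has nothing to cancel.
- dominant-term comparison: this limit is not decided by comparing polynomial growth at infinity.


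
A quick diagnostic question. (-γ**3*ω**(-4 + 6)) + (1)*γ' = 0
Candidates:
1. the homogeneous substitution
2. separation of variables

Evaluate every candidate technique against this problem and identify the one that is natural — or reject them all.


Technique: separation of variables — the slope splits multiplicatively: ω**(-4 + 6) carrying all ω-dependence times γ**3 carrying all γ-dependence — separate and integrate.
- the homogeneous substitution: the slope changes under joint rescaling, failing the degree-zero test.
- separation of variables — a fit — the right tool for this form.


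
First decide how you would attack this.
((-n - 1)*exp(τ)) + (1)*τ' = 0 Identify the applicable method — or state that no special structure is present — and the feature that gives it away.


Best approach: separation of variables — separating collects all τ-dependence with the derivative and leaves all n-dependence opposite: variables separate.


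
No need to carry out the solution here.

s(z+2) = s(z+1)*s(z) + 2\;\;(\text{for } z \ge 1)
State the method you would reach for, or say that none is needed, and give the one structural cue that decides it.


Diagnosis: no special technique — the recurrence is nonlinear in the sequence terms; no linear-recurrence method fits it as written — one iterates or studies it directly.


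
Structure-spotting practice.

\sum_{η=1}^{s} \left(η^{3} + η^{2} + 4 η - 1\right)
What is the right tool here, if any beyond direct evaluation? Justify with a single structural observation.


Verdict: no special technique — the summand is a plain polynomial in η (expanding first if it arrives factored); standard power-sum formulas evaluate it term by term.


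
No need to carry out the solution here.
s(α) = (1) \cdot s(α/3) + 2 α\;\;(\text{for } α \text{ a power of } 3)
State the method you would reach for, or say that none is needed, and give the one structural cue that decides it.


Diagnosis: the master substitution — the argument contracts 3-fold per step: reindex α exponentially and solve the linear recurrence in the new index.


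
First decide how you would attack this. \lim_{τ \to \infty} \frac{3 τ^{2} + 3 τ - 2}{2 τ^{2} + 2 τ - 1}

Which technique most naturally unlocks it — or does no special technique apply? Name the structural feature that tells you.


Best approach: dominant-term comparison — at large τ only the top-degree terms survive; compare the leading terms and the limit falls out. As a single quotient, the ∞/∞ shape would yield to repeated differentiation as well — the growth comparison gets there in one look.


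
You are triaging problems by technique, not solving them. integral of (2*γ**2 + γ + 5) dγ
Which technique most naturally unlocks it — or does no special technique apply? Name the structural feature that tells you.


Verdict: no special technique — every term is a constant multiple of a power of γ; term-wise power-rule integration needs no preliminary transformation.


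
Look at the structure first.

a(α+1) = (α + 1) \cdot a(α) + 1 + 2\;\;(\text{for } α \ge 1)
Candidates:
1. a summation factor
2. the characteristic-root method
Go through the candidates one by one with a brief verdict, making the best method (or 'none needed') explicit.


Diagnosis: a summation factor — with the index-dependent coefficient α + 1, dividing by the cumulative product turns the left side into a pure difference.
- a summation factor: a fit — the right tool for this form.
- the characteristic-root method — the coefficients change with the index, which the root method cannot absorb.


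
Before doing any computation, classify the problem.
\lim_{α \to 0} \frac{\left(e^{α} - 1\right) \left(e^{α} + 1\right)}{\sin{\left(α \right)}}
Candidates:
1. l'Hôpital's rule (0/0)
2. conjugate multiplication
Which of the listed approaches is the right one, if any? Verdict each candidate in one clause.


Best approach: l'Hôpital's rule (0/0) — both numerator and denominator vanish at 0: the genuine 0/0 indeterminate that l'Hôpital exists for. Expanding numerator and denominator to first order gives the same value — the rule automates exactly that.
- l'Hôpital's rule (0/0) — applies; the problem has the shape this method handles.
- conjugate multiplication — there are no radicals in tension whose conjugate would simplify matters.


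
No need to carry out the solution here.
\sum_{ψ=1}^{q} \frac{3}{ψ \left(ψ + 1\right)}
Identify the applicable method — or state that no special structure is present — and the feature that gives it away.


Technique: telescoping — \frac{3}{ψ \left(ψ + 1\right)} decomposes into shift-paired simple fractions; the series telescopes to finitely many boundary pieces.


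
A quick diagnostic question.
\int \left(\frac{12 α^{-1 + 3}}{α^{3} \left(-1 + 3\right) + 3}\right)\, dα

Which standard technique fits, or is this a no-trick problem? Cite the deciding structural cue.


Technique: u-substitution — collected, the integrand has one factor that is, up to a constant, the derivative of an inner expression the rest depends on — substitute for that inner expression.


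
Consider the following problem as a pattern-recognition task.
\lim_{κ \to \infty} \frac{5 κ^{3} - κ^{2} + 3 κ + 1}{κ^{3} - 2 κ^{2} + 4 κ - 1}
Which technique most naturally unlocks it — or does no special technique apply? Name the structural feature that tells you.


Technique: dominant-term comparison — divide through by the highest power of κ; every lower-order term dies and the dominant terms decide the limit. Viewed as a single quotient this is an ∞/∞ form — an at-infinity application of l'Hôpital's rule would also resolve it; comparing leading growth reads the answer without differentiating.


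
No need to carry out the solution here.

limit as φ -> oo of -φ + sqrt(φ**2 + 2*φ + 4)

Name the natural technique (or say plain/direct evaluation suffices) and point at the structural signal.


Best approach: conjugate multiplication — this difference gives up after one conjugate multiplication — the radical structure cancels against its conjugate.


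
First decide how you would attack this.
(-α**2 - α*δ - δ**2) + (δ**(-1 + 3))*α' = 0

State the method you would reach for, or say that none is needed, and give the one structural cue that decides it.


Diagnosis: the homogeneous substitution — the slope's numerator and denominator share total degree; set v = α/δ and the equation drops to separable form.


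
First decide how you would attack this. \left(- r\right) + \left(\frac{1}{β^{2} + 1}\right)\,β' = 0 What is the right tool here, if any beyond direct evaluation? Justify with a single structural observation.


Method: separation of variables — solved for the derivative, the right side factors as r times β^{2} + 1 — all r-dependence separates from all β-dependence. An exactness check succeeds on this form as well — separation and the potential function arrive at the same answer, separation more directly.


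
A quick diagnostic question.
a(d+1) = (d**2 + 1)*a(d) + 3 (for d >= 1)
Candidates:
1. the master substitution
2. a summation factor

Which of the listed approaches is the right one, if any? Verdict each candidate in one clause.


Method: a summation factor — because the multiplier d**2 + 1 is index-dependent, divide through by its running product and sum the resulting differences.
- the master substitution — this is shift-type recursion, outside the divide-and-conquer template.
- a summation factor — a fit — the right tool for this form.


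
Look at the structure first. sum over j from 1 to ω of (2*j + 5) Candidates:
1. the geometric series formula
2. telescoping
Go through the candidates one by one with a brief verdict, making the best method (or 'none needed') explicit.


Verdict: no special technique — the sum is polynomial through and through; closed forms for each power of j finish it directly.
- the geometric series formula: there is no constant term-to-term ratio.
- telescoping: computed from the summand as displayed, the partial sums build up without the pairwise collapse telescoping exploits.


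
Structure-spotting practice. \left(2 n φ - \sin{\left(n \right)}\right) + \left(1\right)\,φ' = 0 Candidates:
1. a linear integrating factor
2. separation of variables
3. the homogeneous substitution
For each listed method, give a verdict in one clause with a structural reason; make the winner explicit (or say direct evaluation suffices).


Technique: a linear integrating factor — φ appears only to the first power with coefficient 2 n — the classic integrating-factor setup.
- a linear integrating factor: a fit — the right tool for this form.
- separation of variables: the two dependences are entangled, not a clean product of one-variable pieces.
- the homogeneous substitution: rescaling both variables together changes the slope, so no ratio substitution collapses it.


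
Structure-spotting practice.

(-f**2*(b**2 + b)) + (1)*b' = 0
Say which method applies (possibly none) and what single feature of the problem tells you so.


Method: separation of variables — separating collects all b-dependence with the derivative and leaves all f-dependence opposite: variables separate. This doubles as a Bernoulli equation in the unknown as written; dividing and integrating works on it directly.


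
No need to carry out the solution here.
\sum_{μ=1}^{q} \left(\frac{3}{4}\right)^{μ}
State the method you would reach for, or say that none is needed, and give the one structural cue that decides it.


Best approach: the geometric series formula — consecutive terms stand in a fixed index-free ratio — the geometric sum formula closes it.


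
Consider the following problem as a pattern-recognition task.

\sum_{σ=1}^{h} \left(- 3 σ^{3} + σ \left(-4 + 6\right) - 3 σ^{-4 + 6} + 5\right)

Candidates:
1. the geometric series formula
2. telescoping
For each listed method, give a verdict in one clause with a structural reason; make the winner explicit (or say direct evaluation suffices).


Diagnosis: no special technique — nothing telescopes and nothing is geometric; polynomial terms in σ sum term by term.
- the geometric series formula — consecutive terms are not related by a fixed multiplier.
- telescoping — the summand is not presented as a shifted difference — a telescoping rewrite may exist, but the displayed structure does not offer one.


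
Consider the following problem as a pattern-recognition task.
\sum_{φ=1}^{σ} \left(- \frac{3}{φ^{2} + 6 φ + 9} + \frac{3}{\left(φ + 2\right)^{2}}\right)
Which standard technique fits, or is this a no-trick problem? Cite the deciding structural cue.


Technique: telescoping — the generic term is a one-step difference of \frac{3}{\left(φ + 2\right)^{2}}, so partial sums shortcut to endpoint evaluation.


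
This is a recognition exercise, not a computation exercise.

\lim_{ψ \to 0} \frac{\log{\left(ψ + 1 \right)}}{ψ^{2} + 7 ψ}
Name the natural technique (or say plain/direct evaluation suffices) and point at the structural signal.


Diagnosis: l'Hôpital's rule (0/0) — substituting 0 gives 0 over 0; differentiate top and bottom once and re-evaluate. Expanding numerator and denominator to first order gives the same value — the rule automates exactly that.


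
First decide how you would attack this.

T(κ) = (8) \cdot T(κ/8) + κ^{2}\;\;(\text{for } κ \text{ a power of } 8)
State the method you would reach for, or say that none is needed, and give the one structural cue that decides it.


Verdict: the master substitution — the argument contracts 8-fold per step: reindex κ exponentially and solve the linear recurrence in the new index.


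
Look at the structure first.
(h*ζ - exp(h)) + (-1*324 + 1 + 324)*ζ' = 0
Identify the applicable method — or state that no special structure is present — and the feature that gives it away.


Best approach: a linear integrating factor — the equation is linear in ζ with coefficient h; multiplying by the integrating factor exp(∫h) makes the left side a perfect derivative.


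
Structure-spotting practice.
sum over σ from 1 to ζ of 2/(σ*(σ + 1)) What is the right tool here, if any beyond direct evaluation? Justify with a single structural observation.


Technique: telescoping — split 2/(σ*(σ + 1)) by partial fractions and the pieces are one function at shifted arguments — interior terms cancel.


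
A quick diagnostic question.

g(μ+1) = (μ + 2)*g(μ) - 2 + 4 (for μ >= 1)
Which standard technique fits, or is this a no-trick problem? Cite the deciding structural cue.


Verdict: a summation factor — it is first-order linear but the coefficient μ + 2 depends on the index, so multiply through by a summation factor to telescope it.
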